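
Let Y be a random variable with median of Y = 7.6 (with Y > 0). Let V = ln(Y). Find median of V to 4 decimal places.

median of V = 2.0281

ln(Y) is monotone on this domain, so median of V = ln(7.6) ≈ 2.0281.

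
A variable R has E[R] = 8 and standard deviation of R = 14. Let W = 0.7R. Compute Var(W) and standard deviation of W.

W = 0.7R is linear with a = 0.7, b = 0.
Var(R) = 14² = 196.
Var(W) = a²·Var(R) = 0.7²·196 = 96.04.
standard deviation of W = |a|·standard deviation of R = |0.7|·14 = 9.8.

Var(W) = 96.04, standard deviation of W = 9.8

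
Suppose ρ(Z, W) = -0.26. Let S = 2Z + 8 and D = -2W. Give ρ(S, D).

ρ(S, D) = 0.26

Linear rescalings preserve |correlation|; the slopes 2 and -2 have opposite signs, so the correlation flips sign: ρ(S, D) = −ρ(Z, W) = 0.26.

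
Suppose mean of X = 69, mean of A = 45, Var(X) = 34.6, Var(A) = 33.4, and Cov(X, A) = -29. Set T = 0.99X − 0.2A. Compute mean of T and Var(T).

mean of T = 0.99·mean of X + (-0.2)·mean of A = 0.99·69 + (-0.2)·45 = 59.31.
Var(T) = a²·Var(X) + b²·Var(A) + 2ab·Cov(X, A) with a = 0.99, b = -0.2.
= 0.99²·34.6 + (-0.2)²·33.4 + 2·0.99·(-0.2)·(-29)
= 33.91146 + 1.336 + 11.484 = 46.73146.

mean of T = 59.31, Var(T) = 46.73146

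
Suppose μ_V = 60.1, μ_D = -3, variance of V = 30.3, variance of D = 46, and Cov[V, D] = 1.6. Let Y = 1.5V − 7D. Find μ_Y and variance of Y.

μ_Y = 1.5·μ_V + (-7)·μ_D = 1.5·60.1 + (-7)·(-3) = 111.15.
variance of Y = a²·variance of V + b²·variance of D + 2ab·Cov[V, D] with a = 1.5, b = -7.
= 1.5²·30.3 + (-7)²·46 + 2·1.5·(-7)·1.6
= 68.175 + 2254 + (-33.6) = 2288.575.

μ_Y = 111.15, variance of Y = 2288.575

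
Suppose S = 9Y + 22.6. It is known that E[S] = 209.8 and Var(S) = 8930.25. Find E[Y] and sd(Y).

From S = 9Y + 22.6: E[S] = a·E[Y] + b, so E[Y] = (E[S] − b)/a = (209.8 − 22.6)/9 = 20.8.
sd(S) = √8930.25 = 94.5.
sd(S) = |a|·sd(Y), so sd(Y) = 94.5/|9| = 10.5.

E[Y] = 20.8, sd(Y) = 10.5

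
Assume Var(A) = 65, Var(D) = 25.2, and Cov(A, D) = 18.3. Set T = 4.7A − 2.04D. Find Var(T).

Var(T) = a²·Var(A) + b²·Var(D) + 2ab·Cov(A, D) with a = 4.7, b = -2.04.
= 4.7²·65 + (-2.04)²·25.2 + 2·4.7·(-2.04)·18.3
= 1435.85 + 104.87232 + (-350.9208) = 1189.80152.

Var(T) = 1189.80152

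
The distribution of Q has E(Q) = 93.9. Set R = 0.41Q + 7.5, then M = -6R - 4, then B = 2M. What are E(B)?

E(B) = -559.988

E(R) = 0.41·93.9 + 7.5 = 45.999.
E(M) = (-6)·45.999 + (-4) = -279.994.
E(B) = 2·(-279.994) = -559.988.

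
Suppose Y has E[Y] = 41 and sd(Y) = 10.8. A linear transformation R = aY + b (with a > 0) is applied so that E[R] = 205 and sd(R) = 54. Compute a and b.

sd(R) = a·sd(Y) (a > 0), so a = 54/10.8 = 5.
E[R] = a·E[Y] + b, so b = 205 − 5·41 = 0.

a = 5, b = 0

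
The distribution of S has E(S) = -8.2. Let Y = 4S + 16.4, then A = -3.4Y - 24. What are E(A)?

E(A) = 31.76

E(Y) = 4·(-8.2) + 16.4 = -16.4.
E(A) = (-3.4)·(-16.4) + (-24) = 31.76.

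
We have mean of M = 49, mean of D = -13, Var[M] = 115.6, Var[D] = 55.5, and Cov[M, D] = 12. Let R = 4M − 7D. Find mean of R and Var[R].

mean of R = 4·mean of M + (-7)·mean of D = 4·49 + (-7)·(-13) = 287.
Var[R] = a²·Var[M] + b²·Var[D] + 2ab·Cov[M, D] with a = 4, b = -7.
= 4²·115.6 + (-7)²·55.5 + 2·4·(-7)·12
= 1849.6 + 2719.5 + (-672) = 3897.1.

mean of R = 287, Var[R] = 3897.1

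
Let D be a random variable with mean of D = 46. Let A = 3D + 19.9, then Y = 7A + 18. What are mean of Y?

mean of A = 3·46 + 19.9 = 157.9.
mean of Y = 7·157.9 + 18 = 1123.3.

mean of Y = 1123.3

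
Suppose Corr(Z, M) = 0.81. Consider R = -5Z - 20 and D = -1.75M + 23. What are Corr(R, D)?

Linear rescalings preserve correlation up to sign; here the slopes -5 and -1.75 have the same sign, so Corr(R, D) = Corr(Z, M) = 0.81.

Corr(R, D) = 0.81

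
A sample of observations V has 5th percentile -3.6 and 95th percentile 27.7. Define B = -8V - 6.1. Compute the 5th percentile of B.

Since a = -8 < 0 the transformation is decreasing, reversing order: the 5th percentile of B corresponds to the 95th percentile of V.
So P_{5}(B) = a·P_{95}(V) + b = (-8)·27.7 + (-6.1) = -227.7.

5th percentile of B = -227.7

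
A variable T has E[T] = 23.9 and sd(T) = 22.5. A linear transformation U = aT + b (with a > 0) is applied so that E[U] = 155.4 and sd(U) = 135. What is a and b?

sd(U) = a·sd(T) (a > 0), so a = 135/22.5 = 6.
E[U] = a·E[T] + b, so b = 155.4 − 6·23.9 = 12.

a = 6, b = 12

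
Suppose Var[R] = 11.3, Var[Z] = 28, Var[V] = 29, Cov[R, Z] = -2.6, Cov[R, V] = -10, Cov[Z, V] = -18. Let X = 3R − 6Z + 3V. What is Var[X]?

Var[X] = a²·Var[R] + b²·Var[Z] + c²·Var[V] + 2ab·Cov[R, Z] + 2ac·Cov[R, V] + 2bc·Cov[Z, V], with a = 3, b = -6, c = 3.
= 101.7 + 1008 + 261 + 93.6 + (-180) + 648
= 1932.3.

Var[X] = 1932.3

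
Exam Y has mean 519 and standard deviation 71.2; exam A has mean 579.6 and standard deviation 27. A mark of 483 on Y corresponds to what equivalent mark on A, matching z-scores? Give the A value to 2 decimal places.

z = (483 − 519)/71.2 ≈ -0.5056.
A = 579.6 + z·27 = 579.6 + (483 − 519)·27/71.2 ≈ 565.95.

A = 565.95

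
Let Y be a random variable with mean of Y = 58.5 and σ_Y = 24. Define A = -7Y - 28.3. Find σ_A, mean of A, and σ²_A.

A = -7Y - 28.3 is linear with a = -7, b = -28.3.
σ_A = |a|·σ_Y = |-7|·24 = 168.
mean of A = a·mean of Y + b = (-7)·58.5 + (-28.3) = -437.8.
σ²_Y = 24² = 576.
σ²_A = a²·σ²_Y = (-7)²·576 = 28224 (the additive constant -28.3 does not affect variance).

σ_A = 168, mean of A = -437.8, σ²_A = 28224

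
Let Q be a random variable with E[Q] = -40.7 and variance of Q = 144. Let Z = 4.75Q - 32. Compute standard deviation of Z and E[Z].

Z = 4.75Q - 32 is linear with a = 4.75, b = -32.
standard deviation of Q = √144 = 12.
standard deviation of Z = |a|·standard deviation of Q = |4.75|·12 = 57.
E[Z] = a·E[Q] + b = 4.75·(-40.7) + (-32) = -225.325.

standard deviation of Z = 57, E[Z] = -225.325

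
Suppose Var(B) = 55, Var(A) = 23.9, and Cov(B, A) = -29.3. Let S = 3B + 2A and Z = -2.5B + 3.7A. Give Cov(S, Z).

By bilinearity, Cov(S, Z) = ac·Var(B) + bd·Var(A) + (ad+bc)·Cov(B, A), with a=3, b=2, c=-2.5, d=3.7.
ac·Var(B) = 3·(-2.5)·55 = -412.5
bd·Var(A) = 2·3.7·23.9 = 176.86
(ad+bc)·Cov(B, A) = (6.1)·(-29.3) = -178.73
Cov(S, Z) = -412.5 + 176.86 + (-178.73) = -414.37.

Cov(S, Z) = -414.37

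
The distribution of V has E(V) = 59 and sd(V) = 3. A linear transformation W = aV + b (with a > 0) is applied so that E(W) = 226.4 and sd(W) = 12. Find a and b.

a = 4, b = -9.6

sd(W) = a·sd(V) (a > 0), so a = 12/3 = 4.
E(W) = a·E(V) + b, so b = 226.4 − 4·59 = -9.6.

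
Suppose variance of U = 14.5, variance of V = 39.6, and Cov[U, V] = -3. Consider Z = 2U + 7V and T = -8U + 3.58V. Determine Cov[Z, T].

Cov[Z, T] = 906.896

By bilinearity, Cov[Z, T] = ac·variance of U + bd·variance of V + (ad+bc)·Cov[U, V], with a=2, b=7, c=-8, d=3.58.
ac·variance of U = 2·(-8)·14.5 = -232
bd·variance of V = 7·3.58·39.6 = 992.376
(ad+bc)·Cov[U, V] = (-48.84)·(-3) = 146.52
Cov[Z, T] = -232 + 992.376 + 146.52 = 906.896.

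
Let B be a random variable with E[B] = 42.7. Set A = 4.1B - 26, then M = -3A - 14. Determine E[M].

E[M] = -461.21

E[A] = 4.1·42.7 + (-26) = 149.07.
E[M] = (-3)·149.07 + (-14) = -461.21.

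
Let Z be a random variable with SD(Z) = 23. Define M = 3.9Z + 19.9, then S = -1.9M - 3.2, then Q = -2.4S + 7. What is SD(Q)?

SD(M) = |3.9|·23 = 89.7.
SD(S) = |-1.9|·89.7 = 170.43.
SD(Q) = |-2.4|·170.43 = 409.032.

SD(Q) = 409.032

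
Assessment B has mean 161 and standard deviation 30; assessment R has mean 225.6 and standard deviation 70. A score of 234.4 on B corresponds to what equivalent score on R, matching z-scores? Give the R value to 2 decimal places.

z = (234.4 − 161)/30 ≈ 2.4467.
R = 225.6 + z·70 = 225.6 + (234.4 − 161)·70/30 ≈ 396.87.

R = 396.87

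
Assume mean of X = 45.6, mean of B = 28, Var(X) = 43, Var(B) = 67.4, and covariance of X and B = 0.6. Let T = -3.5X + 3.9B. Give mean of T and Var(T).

mean of T = -50.4, Var(T) = 1535.524

mean of T = (-3.5)·mean of X + 3.9·mean of B = (-3.5)·45.6 + 3.9·28 = -50.4.
Var(T) = a²·Var(X) + b²·Var(B) + 2ab·covariance of X and B with a = -3.5, b = 3.9.
= (-3.5)²·43 + 3.9²·67.4 + 2·(-3.5)·3.9·0.6
= 526.75 + 1025.154 + (-16.38) = 1535.524.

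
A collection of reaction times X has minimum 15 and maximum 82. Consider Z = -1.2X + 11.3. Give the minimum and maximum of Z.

min(Z) = -87.1, max(Z) = -6.7

a = -1.2 < 0, so order reverses: min(Z) = a·max(X)+b = (-1.2)·82 + 11.3 = -87.1; max(Z) = a·min(X)+b = (-1.2)·15 + 11.3 = -6.7.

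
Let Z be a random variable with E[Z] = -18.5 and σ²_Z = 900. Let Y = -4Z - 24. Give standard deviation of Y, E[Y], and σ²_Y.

Y = -4Z - 24 is linear with a = -4, b = -24.
standard deviation of Z = √900 = 30.
standard deviation of Y = |a|·standard deviation of Z = |-4|·30 = 120.
E[Y] = a·E[Z] + b = (-4)·(-18.5) + (-24) = 50.
σ²_Y = a²·σ²_Z = (-4)²·900 = 14400 (the additive constant -24 does not affect variance).

standard deviation of Y = 120, E[Y] = 50, σ²_Y = 14400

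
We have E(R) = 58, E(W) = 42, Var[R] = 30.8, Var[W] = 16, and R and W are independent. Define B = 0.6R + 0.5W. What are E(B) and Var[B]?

E(B) = 0.6·E(R) + 0.5·E(W) = 0.6·58 + 0.5·42 = 55.8.
Var[B] = a²·Var[R] + b²·Var[W] + 2ab·covariance of R and W with a = 0.6, b = 0.5.
Independence gives covariance of R and W = 0.
= 0.6²·30.8 + 0.5²·16 + 2·0.6·0.5·0
= 11.088 + 4 + 0 = 15.088.

E(B) = 55.8, Var[B] = 15.088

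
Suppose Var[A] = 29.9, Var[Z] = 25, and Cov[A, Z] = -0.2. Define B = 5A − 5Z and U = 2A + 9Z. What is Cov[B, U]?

By bilinearity, Cov[B, U] = ac·Var[A] + bd·Var[Z] + (ad+bc)·Cov[A, Z], with a=5, b=-5, c=2, d=9.
ac·Var[A] = 5·2·29.9 = 299
bd·Var[Z] = (-5)·9·25 = -1125
(ad+bc)·Cov[A, Z] = (35)·(-0.2) = -7
Cov[B, U] = 299 + (-1125) + (-7) = -833.

Cov[B, U] = -833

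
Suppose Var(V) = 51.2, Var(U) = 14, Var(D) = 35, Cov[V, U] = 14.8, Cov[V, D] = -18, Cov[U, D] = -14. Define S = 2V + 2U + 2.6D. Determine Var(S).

Var(S) = a²·Var(V) + b²·Var(U) + c²·Var(D) + 2ab·Cov[V, U] + 2ac·Cov[V, D] + 2bc·Cov[U, D], with a = 2, b = 2, c = 2.6.
= 204.8 + 56 + 236.6 + 118.4 + (-187.2) + (-145.6)
= 283.

Var(S) = 283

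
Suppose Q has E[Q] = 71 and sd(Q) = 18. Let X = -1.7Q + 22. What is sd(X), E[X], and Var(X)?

X = -1.7Q + 22 is linear with a = -1.7, b = 22.
sd(X) = |a|·sd(Q) = |-1.7|·18 = 30.6.
E[X] = a·E[Q] + b = (-1.7)·71 + 22 = -98.7.
Var(Q) = 18² = 324.
Var(X) = a²·Var(Q) = (-1.7)²·324 = 936.36 (the additive constant 22 does not affect variance).

sd(X) = 30.6, E[X] = -98.7, Var(X) = 936.36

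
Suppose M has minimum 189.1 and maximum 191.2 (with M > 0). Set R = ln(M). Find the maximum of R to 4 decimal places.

ln(M) is increasing on this domain, so max(R) comes from max(M) = 191.2: max(R) = ln(191.2) ≈ 5.2533.

max(R) = 5.2533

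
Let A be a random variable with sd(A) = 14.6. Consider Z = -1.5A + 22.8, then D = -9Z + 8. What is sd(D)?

sd(D) = 197.1

sd(Z) = |-1.5|·14.6 = 21.9.
sd(D) = |-9|·21.9 = 197.1.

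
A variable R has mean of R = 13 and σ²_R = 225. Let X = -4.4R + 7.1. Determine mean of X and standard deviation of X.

mean of X = -50.1, standard deviation of X = 66

X = -4.4R + 7.1 is linear with a = -4.4, b = 7.1.
mean of X = a·mean of R + b = (-4.4)·13 + 7.1 = -50.1.
standard deviation of R = √225 = 15.
standard deviation of X = |a|·standard deviation of R = |-4.4|·15 = 66.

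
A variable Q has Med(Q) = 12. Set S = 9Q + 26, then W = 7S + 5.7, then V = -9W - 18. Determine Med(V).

Med(S) = 9·12 + 26 = 134.
Med(W) = 7·134 + 5.7 = 943.7.
Med(V) = (-9)·943.7 + (-18) = -8511.3.

Med(V) = -8511.3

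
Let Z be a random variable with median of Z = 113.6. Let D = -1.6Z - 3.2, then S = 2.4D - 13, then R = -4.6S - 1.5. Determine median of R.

median of R = 2100.2584

median of D = (-1.6)·113.6 + (-3.2) = -184.96.
median of S = 2.4·(-184.96) + (-13) = -456.904.
median of R = (-4.6)·(-456.904) + (-1.5) = 2100.2584.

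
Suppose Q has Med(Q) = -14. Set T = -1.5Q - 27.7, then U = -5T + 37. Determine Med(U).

Med(T) = (-1.5)·(-14) + (-27.7) = -6.7.
Med(U) = (-5)·(-6.7) + 37 = 70.5.

Med(U) = 70.5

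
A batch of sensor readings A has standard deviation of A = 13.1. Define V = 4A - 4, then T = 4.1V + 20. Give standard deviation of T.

standard deviation of T = 214.84

standard deviation of V = |4|·13.1 = 52.4.
standard deviation of T = |4.1|·52.4 = 214.84.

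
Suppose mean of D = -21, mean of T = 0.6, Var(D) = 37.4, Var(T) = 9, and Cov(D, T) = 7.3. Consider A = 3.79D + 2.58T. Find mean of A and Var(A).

mean of A = 3.79·mean of D + 2.58·mean of T = 3.79·(-21) + 2.58·0.6 = -78.042.
Var(A) = a²·Var(D) + b²·Var(T) + 2ab·Cov(D, T) with a = 3.79, b = 2.58.
= 3.79²·37.4 + 2.58²·9 + 2·3.79·2.58·7.3
= 537.21734 + 59.9076 + 142.76172 = 739.88666.

mean of A = -78.042, Var(A) = 739.88666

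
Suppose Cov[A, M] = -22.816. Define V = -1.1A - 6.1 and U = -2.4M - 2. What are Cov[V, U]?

Cov[V, U] = -60.23424

Cov[V, U] = a·c·Cov[A, M] = (-1.1)·(-2.4)·(-22.816) = -60.23424. Additive constants drop out.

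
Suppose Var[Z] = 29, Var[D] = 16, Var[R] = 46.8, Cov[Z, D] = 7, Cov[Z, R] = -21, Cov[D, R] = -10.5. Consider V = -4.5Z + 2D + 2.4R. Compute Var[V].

Var[V] = 1147.618

Var[V] = a²·Var[Z] + b²·Var[D] + c²·Var[R] + 2ab·Cov[Z, D] + 2ac·Cov[Z, R] + 2bc·Cov[D, R], with a = -4.5, b = 2, c = 2.4.
= 587.25 + 64 + 269.568 + (-126) + 453.6 + (-100.8)
= 1147.618.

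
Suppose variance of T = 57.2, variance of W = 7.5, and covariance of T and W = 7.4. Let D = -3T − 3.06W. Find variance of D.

variance of D = 720.891

variance of D = a²·variance of T + b²·variance of W + 2ab·covariance of T and W with a = -3, b = -3.06.
= (-3)²·57.2 + (-3.06)²·7.5 + 2·(-3)·(-3.06)·7.4
= 514.8 + 70.227 + 135.864 = 720.891.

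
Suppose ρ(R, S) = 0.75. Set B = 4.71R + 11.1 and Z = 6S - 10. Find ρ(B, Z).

Linear rescalings preserve correlation up to sign; here the slopes 4.71 and 6 have the same sign, so ρ(B, Z) = ρ(R, S) = 0.75.

ρ(B, Z) = 0.75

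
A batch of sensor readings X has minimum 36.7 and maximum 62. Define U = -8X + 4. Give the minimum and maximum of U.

a = -8 < 0, so order reverses: min(U) = a·max(X)+b = (-8)·62 + 4 = -492; max(U) = a·min(X)+b = (-8)·36.7 + 4 = -289.6.

min(U) = -492, max(U) = -289.6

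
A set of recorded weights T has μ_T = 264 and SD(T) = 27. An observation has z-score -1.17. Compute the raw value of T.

T = μ_T + z·SD(T) = 264 + (-1.17)·27 = 232.41.

T = 232.41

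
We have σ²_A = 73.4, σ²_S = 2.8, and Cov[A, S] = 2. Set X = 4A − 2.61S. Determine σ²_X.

σ²_X = 1151.71388

σ²_X = a²·σ²_A + b²·σ²_S + 2ab·Cov[A, S] with a = 4, b = -2.61.
= 4²·73.4 + (-2.61)²·2.8 + 2·4·(-2.61)·2
= 1174.4 + 19.07388 + (-41.76) = 1151.71388.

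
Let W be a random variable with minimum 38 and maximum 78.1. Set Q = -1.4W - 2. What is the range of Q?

Range of W = 78.1 − 38 = 40.1.
Range(Q) = |a|·Range(W) = |-1.4|·40.1 = 56.14.

Range(Q) = 56.14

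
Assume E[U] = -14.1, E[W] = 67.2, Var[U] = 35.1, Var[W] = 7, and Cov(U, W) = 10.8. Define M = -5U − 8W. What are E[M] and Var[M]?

E[M] = -467.1, Var[M] = 2189.5

E[M] = (-5)·E[U] + (-8)·E[W] = (-5)·(-14.1) + (-8)·67.2 = -467.1.
Var[M] = a²·Var[U] + b²·Var[W] + 2ab·Cov(U, W) with a = -5, b = -8.
= (-5)²·35.1 + (-8)²·7 + 2·(-5)·(-8)·10.8
= 877.5 + 448 + 864 = 2189.5.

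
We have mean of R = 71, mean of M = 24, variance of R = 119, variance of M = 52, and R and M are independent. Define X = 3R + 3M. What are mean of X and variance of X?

mean of X = 3·mean of R + 3·mean of M = 3·71 + 3·24 = 285.
variance of X = a²·variance of R + b²·variance of M + 2ab·covariance of R and M with a = 3, b = 3.
Independence gives covariance of R and M = 0.
= 3²·119 + 3²·52 + 2·3·3·0
= 1071 + 468 + 0 = 1539.

mean of X = 285, variance of X = 1539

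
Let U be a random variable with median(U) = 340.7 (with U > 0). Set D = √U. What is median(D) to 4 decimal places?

√U is monotone on this domain, so median(D) = √(340.7) ≈ 18.4581.

median(D) = 18.4581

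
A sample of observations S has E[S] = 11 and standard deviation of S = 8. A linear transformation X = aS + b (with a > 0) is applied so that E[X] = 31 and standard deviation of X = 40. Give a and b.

a = 5, b = -24

standard deviation of X = a·standard deviation of S (a > 0), so a = 40/8 = 5.
E[X] = a·E[S] + b, so b = 31 − 5·11 = -24.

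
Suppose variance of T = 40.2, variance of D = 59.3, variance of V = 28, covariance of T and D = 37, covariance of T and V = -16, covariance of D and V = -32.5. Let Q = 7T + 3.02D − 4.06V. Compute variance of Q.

variance of Q = 6242.95852

variance of Q = a²·variance of T + b²·variance of D + c²·variance of V + 2ab·covariance of T and D + 2ac·covariance of T and V + 2bc·covariance of D and V, with a = 7, b = 3.02, c = -4.06.
= 1969.8 + 540.83972 + 461.5408 + 1564.36 + 909.44 + 796.978
= 6242.95852.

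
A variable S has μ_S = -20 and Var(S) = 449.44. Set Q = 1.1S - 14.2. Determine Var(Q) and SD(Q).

Q = 1.1S - 14.2 is linear with a = 1.1, b = -14.2.
Var(Q) = a²·Var(S) = 1.1²·449.44 = 543.8224 (the additive constant -14.2 does not affect variance).
SD(S) = √449.44 = 21.2.
SD(Q) = |a|·SD(S) = |1.1|·21.2 = 23.32.

Var(Q) = 543.8224, SD(Q) = 23.32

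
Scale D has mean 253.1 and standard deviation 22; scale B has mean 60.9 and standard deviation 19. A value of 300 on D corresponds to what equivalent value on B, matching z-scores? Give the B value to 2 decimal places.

z = (300 − 253.1)/22 ≈ 2.1318.
B = 60.9 + z·19 = 60.9 + (300 − 253.1)·19/22 ≈ 101.40.

B = 101.40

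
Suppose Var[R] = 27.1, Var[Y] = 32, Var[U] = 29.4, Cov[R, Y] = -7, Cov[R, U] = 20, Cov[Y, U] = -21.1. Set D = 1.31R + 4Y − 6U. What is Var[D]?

Var[D] = a²·Var[R] + b²·Var[Y] + c²·Var[U] + 2ab·Cov[R, Y] + 2ac·Cov[R, U] + 2bc·Cov[Y, U], with a = 1.31, b = 4, c = -6.
= 46.50631 + 512 + 1058.4 + (-73.36) + (-314.4) + 1012.8
= 2241.94631.

Var[D] = 2241.94631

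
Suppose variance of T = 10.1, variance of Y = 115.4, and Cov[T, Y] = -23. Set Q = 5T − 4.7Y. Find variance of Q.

variance of Q = a²·variance of T + b²·variance of Y + 2ab·Cov[T, Y] with a = 5, b = -4.7.
= 5²·10.1 + (-4.7)²·115.4 + 2·5·(-4.7)·(-23)
= 252.5 + 2549.186 + 1081 = 3882.686.

variance of Q = 3882.686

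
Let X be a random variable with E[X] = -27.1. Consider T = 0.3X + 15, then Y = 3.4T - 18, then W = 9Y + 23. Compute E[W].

E[W] = 71.222

E[T] = 0.3·(-27.1) + 15 = 6.87.
E[Y] = 3.4·6.87 + (-18) = 5.358.
E[W] = 9·5.358 + 23 = 71.222.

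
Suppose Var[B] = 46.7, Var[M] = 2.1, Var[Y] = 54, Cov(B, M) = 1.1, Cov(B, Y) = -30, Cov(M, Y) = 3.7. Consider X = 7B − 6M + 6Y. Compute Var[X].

Var[X] = 1429.1

Var[X] = a²·Var[B] + b²·Var[M] + c²·Var[Y] + 2ab·Cov(B, M) + 2ac·Cov(B, Y) + 2bc·Cov(M, Y), with a = 7, b = -6, c = 6.
= 2288.3 + 75.6 + 1944 + (-92.4) + (-2520) + (-266.4)
= 1429.1.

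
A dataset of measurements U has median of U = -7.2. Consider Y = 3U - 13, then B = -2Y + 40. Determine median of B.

median of B = 109.2

median of Y = 3·(-7.2) + (-13) = -34.6.
median of B = (-2)·(-34.6) + 40 = 109.2.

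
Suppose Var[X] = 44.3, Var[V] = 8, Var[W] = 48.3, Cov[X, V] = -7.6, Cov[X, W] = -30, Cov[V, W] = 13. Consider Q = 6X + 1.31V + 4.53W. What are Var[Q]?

Var[Q] = a²·Var[X] + b²·Var[V] + c²·Var[W] + 2ab·Cov[X, V] + 2ac·Cov[X, W] + 2bc·Cov[V, W], with a = 6, b = 1.31, c = 4.53.
= 1594.8 + 13.7288 + 991.15947 + (-119.472) + (-1630.8) + 154.2918
= 1003.70807.

Var[Q] = 1003.70807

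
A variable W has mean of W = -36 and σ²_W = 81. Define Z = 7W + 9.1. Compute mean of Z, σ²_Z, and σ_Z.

Z = 7W + 9.1 is linear with a = 7, b = 9.1.
mean of Z = a·mean of W + b = 7·(-36) + 9.1 = -242.9.
σ²_Z = a²·σ²_W = 7²·81 = 3969 (the additive constant 9.1 does not affect variance).
σ_W = √81 = 9.
σ_Z = |a|·σ_W = |7|·9 = 63.

mean of Z = -242.9, σ²_Z = 3969, σ_Z = 63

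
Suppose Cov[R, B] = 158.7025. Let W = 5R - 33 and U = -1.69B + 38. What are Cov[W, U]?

Cov[W, U] = -1341.036125

Cov[W, U] = a·c·Cov[R, B] = 5·(-1.69)·158.7025 = -1341.036125. Additive constants drop out.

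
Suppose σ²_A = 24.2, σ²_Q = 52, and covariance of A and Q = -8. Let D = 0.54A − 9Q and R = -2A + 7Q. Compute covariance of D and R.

By bilinearity, covariance of D and R = ac·σ²_A + bd·σ²_Q + (ad+bc)·covariance of A and Q, with a=0.54, b=-9, c=-2, d=7.
ac·σ²_A = 0.54·(-2)·24.2 = -26.136
bd·σ²_Q = (-9)·7·52 = -3276
(ad+bc)·covariance of A and Q = (21.78)·(-8) = -174.24
covariance of D and R = -26.136 + (-3276) + (-174.24) = -3476.376.

covariance of D and R = -3476.376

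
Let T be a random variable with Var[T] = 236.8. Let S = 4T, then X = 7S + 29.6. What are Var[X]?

Var[X] = 185651.2

Var[S] = 4²·236.8 = 3788.8.
Var[X] = 7²·3788.8 = 185651.2.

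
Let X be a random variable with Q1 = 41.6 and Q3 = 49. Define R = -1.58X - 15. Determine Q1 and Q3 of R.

Q1(R) = -92.42, Q3(R) = -80.728

a = -1.58 < 0 reverses order: Q1(R) comes from Q3(X), Q3(R) from Q1(X).
Q1(R) = (-1.58)·49 + (-15) = -92.42; Q3(R) = (-1.58)·41.6 + (-15) = -80.728.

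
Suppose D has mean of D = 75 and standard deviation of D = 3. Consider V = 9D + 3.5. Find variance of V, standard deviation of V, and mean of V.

V = 9D + 3.5 is linear with a = 9, b = 3.5.
variance of D = 3² = 9.
variance of V = a²·variance of D = 9²·9 = 729 (the additive constant 3.5 does not affect variance).
standard deviation of V = |a|·standard deviation of D = |9|·3 = 27.
mean of V = a·mean of D + b = 9·75 + 3.5 = 678.5.

variance of V = 729, standard deviation of V = 27, mean of V = 678.5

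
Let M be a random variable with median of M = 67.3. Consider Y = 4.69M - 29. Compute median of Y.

median of Y = 286.637

A linear map preserves order up to sign, so median of Y = a·median of M + b = 4.69·67.3 + (-29) = 286.637.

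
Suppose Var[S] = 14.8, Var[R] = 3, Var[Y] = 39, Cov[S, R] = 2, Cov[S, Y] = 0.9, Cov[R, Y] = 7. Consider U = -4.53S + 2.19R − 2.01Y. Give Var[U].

Var[U] = a²·Var[S] + b²·Var[R] + c²·Var[Y] + 2ab·Cov[S, R] + 2ac·Cov[S, Y] + 2bc·Cov[R, Y], with a = -4.53, b = 2.19, c = -2.01.
= 303.70932 + 14.3883 + 157.5639 + (-39.6828) + 16.38954 + (-61.6266)
= 390.74166.

Var[U] = 390.74166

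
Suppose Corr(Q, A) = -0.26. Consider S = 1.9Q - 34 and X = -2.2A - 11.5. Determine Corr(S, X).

Linear rescalings preserve |correlation|; the slopes 1.9 and -2.2 have opposite signs, so the correlation flips sign: Corr(S, X) = −Corr(Q, A) = 0.26.

Corr(S, X) = 0.26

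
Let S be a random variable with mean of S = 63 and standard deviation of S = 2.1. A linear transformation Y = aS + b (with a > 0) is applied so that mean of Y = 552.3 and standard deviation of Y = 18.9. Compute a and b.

a = 9, b = -14.7

standard deviation of Y = a·standard deviation of S (a > 0), so a = 18.9/2.1 = 9.
mean of Y = a·mean of S + b, so b = 552.3 − 9·63 = -14.7.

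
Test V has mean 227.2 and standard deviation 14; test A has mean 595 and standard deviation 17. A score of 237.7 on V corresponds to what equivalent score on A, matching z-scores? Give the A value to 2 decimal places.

A = 607.75

z = (237.7 − 227.2)/14 = 0.75.
A = 595 + z·17 = 595 + (237.7 − 227.2)·17/14 = 607.75.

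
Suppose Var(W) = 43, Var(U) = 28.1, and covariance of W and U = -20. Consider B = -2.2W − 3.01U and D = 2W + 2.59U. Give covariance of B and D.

covariance of B and D = -173.90479

By bilinearity, covariance of B and D = ac·Var(W) + bd·Var(U) + (ad+bc)·covariance of W and U, with a=-2.2, b=-3.01, c=2, d=2.59.
ac·Var(W) = (-2.2)·2·43 = -189.2
bd·Var(U) = (-3.01)·2.59·28.1 = -219.06479
(ad+bc)·covariance of W and U = (-11.718)·(-20) = 234.36
covariance of B and D = -189.2 + (-219.06479) + 234.36 = -173.90479.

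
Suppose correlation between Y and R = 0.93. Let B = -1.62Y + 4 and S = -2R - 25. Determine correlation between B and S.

correlation between B and S = 0.93

Linear rescalings preserve correlation up to sign; here the slopes -1.62 and -2 have the same sign, so correlation between B and S = correlation between Y and R = 0.93.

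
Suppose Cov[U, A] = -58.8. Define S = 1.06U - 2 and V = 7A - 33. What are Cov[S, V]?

Cov[S, V] = a·c·Cov[U, A] = 1.06·7·(-58.8) = -436.296. Additive constants drop out.

Cov[S, V] = -436.296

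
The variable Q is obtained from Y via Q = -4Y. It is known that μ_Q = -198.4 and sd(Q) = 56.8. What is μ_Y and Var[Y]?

From Q = -4Y: μ_Q = a·μ_Y + b, so μ_Y = (μ_Q − b)/a = (-198.4 − 0)/(-4) = 49.6.
Var[Q] = 56.8² = 3226.24.
Var[Q] = a²·Var[Y], so Var[Y] = 3226.24/(-4)² = 201.64.

μ_Y = 49.6, Var[Y] = 201.64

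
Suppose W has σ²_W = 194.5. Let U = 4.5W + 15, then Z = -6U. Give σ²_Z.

σ²_Z = 141790.5

σ²_U = 4.5²·194.5 = 3938.625.
σ²_Z = (-6)²·3938.625 = 141790.5.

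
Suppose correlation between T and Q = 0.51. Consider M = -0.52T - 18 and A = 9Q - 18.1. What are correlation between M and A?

correlation between M and A = -0.51

Linear rescalings preserve |correlation|; the slopes -0.52 and 9 have opposite signs, so the correlation flips sign: correlation between M and A = −correlation between T and Q = -0.51.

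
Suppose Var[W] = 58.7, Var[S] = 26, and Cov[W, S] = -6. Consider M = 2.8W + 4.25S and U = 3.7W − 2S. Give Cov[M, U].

By bilinearity, Cov[M, U] = ac·Var[W] + bd·Var[S] + (ad+bc)·Cov[W, S], with a=2.8, b=4.25, c=3.7, d=-2.
ac·Var[W] = 2.8·3.7·58.7 = 608.132
bd·Var[S] = 4.25·(-2)·26 = -221
(ad+bc)·Cov[W, S] = (10.125)·(-6) = -60.75
Cov[M, U] = 608.132 + (-221) + (-60.75) = 326.382.

Cov[M, U] = 326.382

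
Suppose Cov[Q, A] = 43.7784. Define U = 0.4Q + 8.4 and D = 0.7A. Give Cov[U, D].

Cov[U, D] = a·c·Cov[Q, A] = 0.4·0.7·43.7784 = 12.257952. Additive constants drop out.

Cov[U, D] = 12.257952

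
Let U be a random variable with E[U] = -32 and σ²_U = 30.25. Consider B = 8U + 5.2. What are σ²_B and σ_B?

σ²_B = 1936, σ_B = 44

B = 8U + 5.2 is linear with a = 8, b = 5.2.
σ²_B = a²·σ²_U = 8²·30.25 = 1936 (the additive constant 5.2 does not affect variance).
σ_U = √30.25 = 5.5.
σ_B = |a|·σ_U = |8|·5.5 = 44.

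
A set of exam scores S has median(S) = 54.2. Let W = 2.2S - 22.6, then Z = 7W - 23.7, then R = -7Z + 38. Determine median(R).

median(W) = 2.2·54.2 + (-22.6) = 96.64.
median(Z) = 7·96.64 + (-23.7) = 652.78.
median(R) = (-7)·652.78 + 38 = -4531.46.

median(R) = -4531.46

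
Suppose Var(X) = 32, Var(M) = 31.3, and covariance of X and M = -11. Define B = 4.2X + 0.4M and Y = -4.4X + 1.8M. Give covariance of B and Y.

By bilinearity, covariance of B and Y = ac·Var(X) + bd·Var(M) + (ad+bc)·covariance of X and M, with a=4.2, b=0.4, c=-4.4, d=1.8.
ac·Var(X) = 4.2·(-4.4)·32 = -591.36
bd·Var(M) = 0.4·1.8·31.3 = 22.536
(ad+bc)·covariance of X and M = (5.8)·(-11) = -63.8
covariance of B and Y = -591.36 + 22.536 + (-63.8) = -632.624.

covariance of B and Y = -632.624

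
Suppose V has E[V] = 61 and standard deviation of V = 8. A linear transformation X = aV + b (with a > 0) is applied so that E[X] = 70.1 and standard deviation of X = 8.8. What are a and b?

a = 1.1, b = 3

standard deviation of X = a·standard deviation of V (a > 0), so a = 8.8/8 = 1.1.
E[X] = a·E[V] + b, so b = 70.1 − 1.1·61 = 3.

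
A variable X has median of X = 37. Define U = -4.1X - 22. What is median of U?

A linear map preserves order up to sign, so median of U = a·median of X + b = (-4.1)·37 + (-22) = -173.7.

median of U = -173.7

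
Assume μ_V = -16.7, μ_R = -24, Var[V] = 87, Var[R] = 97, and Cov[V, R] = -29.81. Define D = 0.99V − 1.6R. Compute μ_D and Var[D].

μ_D = 21.867, Var[D] = 428.02678

μ_D = 0.99·μ_V + (-1.6)·μ_R = 0.99·(-16.7) + (-1.6)·(-24) = 21.867.
Var[D] = a²·Var[V] + b²·Var[R] + 2ab·Cov[V, R] with a = 0.99, b = -1.6.
= 0.99²·87 + (-1.6)²·97 + 2·0.99·(-1.6)·(-29.81)
= 85.2687 + 248.32 + 94.43808 = 428.02678.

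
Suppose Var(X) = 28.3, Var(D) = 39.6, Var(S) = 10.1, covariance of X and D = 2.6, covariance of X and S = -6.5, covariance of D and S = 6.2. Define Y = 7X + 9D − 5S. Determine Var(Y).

Var(Y) = a²·Var(X) + b²·Var(D) + c²·Var(S) + 2ab·covariance of X and D + 2ac·covariance of X and S + 2bc·covariance of D and S, with a = 7, b = 9, c = -5.
= 1386.7 + 3207.6 + 252.5 + 327.6 + 455 + (-558)
= 5071.4.

Var(Y) = 5071.4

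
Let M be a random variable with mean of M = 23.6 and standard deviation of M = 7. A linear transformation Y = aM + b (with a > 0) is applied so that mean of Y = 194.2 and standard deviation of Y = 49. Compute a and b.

standard deviation of Y = a·standard deviation of M (a > 0), so a = 49/7 = 7.
mean of Y = a·mean of M + b, so b = 194.2 − 7·23.6 = 29.

a = 7, b = 29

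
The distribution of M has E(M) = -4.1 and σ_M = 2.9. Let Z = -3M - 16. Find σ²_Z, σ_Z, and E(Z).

σ²_Z = 75.69, σ_Z = 8.7, E(Z) = -3.7

Z = -3M - 16 is linear with a = -3, b = -16.
σ²_M = 2.9² = 8.41.
σ²_Z = a²·σ²_M = (-3)²·8.41 = 75.69 (the additive constant -16 does not affect variance).
σ_Z = |a|·σ_M = |-3|·2.9 = 8.7.
E(Z) = a·E(M) + b = (-3)·(-4.1) + (-16) = -3.7.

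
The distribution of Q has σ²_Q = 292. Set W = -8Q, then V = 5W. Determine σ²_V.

σ²_V = 467200

σ²_W = (-8)²·292 = 18688.
σ²_V = 5²·18688 = 467200.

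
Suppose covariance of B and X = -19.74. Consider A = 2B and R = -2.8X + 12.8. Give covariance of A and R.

covariance of A and R = a·c·covariance of B and X = 2·(-2.8)·(-19.74) = 110.544. Additive constants drop out.

covariance of A and R = 110.544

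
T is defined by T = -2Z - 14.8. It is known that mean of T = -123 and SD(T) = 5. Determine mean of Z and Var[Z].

mean of Z = 54.1, Var[Z] = 6.25

From T = -2Z - 14.8: mean of T = a·mean of Z + b, so mean of Z = (mean of T − b)/a = (-123 − (-14.8))/(-2) = 54.1.
Var[T] = 5² = 25.
Var[T] = a²·Var[Z], so Var[Z] = 25/(-2)² = 6.25.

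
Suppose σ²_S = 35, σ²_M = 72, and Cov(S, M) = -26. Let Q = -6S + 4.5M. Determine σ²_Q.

σ²_Q = a²·σ²_S + b²·σ²_M + 2ab·Cov(S, M) with a = -6, b = 4.5.
= (-6)²·35 + 4.5²·72 + 2·(-6)·4.5·(-26)
= 1260 + 1458 + 1404 = 4122.

σ²_Q = 4122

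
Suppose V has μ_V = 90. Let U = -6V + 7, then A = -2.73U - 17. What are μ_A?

μ_U = (-6)·90 + 7 = -533.
μ_A = (-2.73)·(-533) + (-17) = 1438.09.

μ_A = 1438.09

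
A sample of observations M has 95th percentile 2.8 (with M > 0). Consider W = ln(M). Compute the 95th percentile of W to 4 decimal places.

95th percentile of W = 1.0296

ln(M) is increasing, so P_{95}(W) = g(P_{95}(M)) ≈ 1.0296.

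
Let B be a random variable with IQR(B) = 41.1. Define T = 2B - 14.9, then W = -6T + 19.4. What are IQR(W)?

IQR(T) = |2|·41.1 = 82.2.
IQR(W) = |-6|·82.2 = 493.2.

IQR(W) = 493.2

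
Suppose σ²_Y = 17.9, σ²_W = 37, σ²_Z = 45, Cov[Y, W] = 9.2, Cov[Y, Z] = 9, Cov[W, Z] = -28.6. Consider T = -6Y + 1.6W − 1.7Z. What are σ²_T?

σ²_T = 1031.714

σ²_T = a²·σ²_Y + b²·σ²_W + c²·σ²_Z + 2ab·Cov[Y, W] + 2ac·Cov[Y, Z] + 2bc·Cov[W, Z], with a = -6, b = 1.6, c = -1.7.
= 644.4 + 94.72 + 130.05 + (-176.64) + 183.6 + 155.584
= 1031.714.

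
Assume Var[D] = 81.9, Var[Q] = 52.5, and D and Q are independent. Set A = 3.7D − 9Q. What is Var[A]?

Var[A] = a²·Var[D] + b²·Var[Q] + 2ab·covariance of D and Q with a = 3.7, b = -9.
Independence gives covariance of D and Q = 0.
= 3.7²·81.9 + (-9)²·52.5 + 2·3.7·(-9)·0
= 1121.211 + 4252.5 + 0 = 5373.711.

Var[A] = 5373.711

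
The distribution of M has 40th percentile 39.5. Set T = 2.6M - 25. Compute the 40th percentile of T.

Since a = 2.6 > 0 the transformation is increasing, so the 40th percentile of T = a·(P_{40} of M) + b = 2.6·39.5 + (-25) = 77.7.

40th percentile of T = 77.7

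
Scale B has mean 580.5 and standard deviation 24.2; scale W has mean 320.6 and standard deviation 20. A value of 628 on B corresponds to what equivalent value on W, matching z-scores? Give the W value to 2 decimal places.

z = (628 − 580.5)/24.2 ≈ 1.9628.
W = 320.6 + z·20 = 320.6 + (628 − 580.5)·20/24.2 ≈ 359.86.

W = 359.86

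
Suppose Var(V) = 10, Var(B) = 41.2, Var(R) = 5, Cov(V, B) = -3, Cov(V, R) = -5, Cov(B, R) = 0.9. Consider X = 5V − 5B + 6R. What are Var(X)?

Var(X) = 1256

Var(X) = a²·Var(V) + b²·Var(B) + c²·Var(R) + 2ab·Cov(V, B) + 2ac·Cov(V, R) + 2bc·Cov(B, R), with a = 5, b = -5, c = 6.
= 250 + 1030 + 180 + 150 + (-300) + (-54)
= 1256.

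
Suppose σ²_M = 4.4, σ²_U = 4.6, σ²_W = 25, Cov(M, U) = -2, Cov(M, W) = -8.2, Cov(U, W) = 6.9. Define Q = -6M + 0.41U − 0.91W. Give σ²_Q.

σ²_Q = 95.02298

σ²_Q = a²·σ²_M + b²·σ²_U + c²·σ²_W + 2ab·Cov(M, U) + 2ac·Cov(M, W) + 2bc·Cov(U, W), with a = -6, b = 0.41, c = -0.91.
= 158.4 + 0.77326 + 20.7025 + 9.84 + (-89.544) + (-5.14878)
= 95.02298.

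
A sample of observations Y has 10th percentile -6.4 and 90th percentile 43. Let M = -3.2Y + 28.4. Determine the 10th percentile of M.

10th percentile of M = -109.2

Since a = -3.2 < 0 the transformation is decreasing, reversing order: the 10th percentile of M corresponds to the 90th percentile of Y.
So P_{10}(M) = a·P_{90}(Y) + b = (-3.2)·43 + 28.4 = -109.2.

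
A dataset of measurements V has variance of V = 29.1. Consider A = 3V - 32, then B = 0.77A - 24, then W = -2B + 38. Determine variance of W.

variance of W = 621.12204

variance of A = 3²·29.1 = 261.9.
variance of B = 0.77²·261.9 = 155.28051.
variance of W = (-2)²·155.28051 = 621.12204.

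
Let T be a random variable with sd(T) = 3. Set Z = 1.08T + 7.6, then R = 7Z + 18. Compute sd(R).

sd(Z) = |1.08|·3 = 3.24.
sd(R) = |7|·3.24 = 22.68.

sd(R) = 22.68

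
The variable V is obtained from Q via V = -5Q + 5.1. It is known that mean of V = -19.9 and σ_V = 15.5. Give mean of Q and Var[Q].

mean of Q = 5, Var[Q] = 9.61

From V = -5Q + 5.1: mean of V = a·mean of Q + b, so mean of Q = (mean of V − b)/a = (-19.9 − 5.1)/(-5) = 5.
Var[V] = 15.5² = 240.25.
Var[V] = a²·Var[Q], so Var[Q] = 240.25/(-5)² = 9.61.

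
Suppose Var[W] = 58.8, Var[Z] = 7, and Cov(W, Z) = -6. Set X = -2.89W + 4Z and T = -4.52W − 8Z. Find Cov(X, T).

Cov(X, T) = 513.85264

By bilinearity, Cov(X, T) = ac·Var[W] + bd·Var[Z] + (ad+bc)·Cov(W, Z), with a=-2.89, b=4, c=-4.52, d=-8.
ac·Var[W] = (-2.89)·(-4.52)·58.8 = 768.09264
bd·Var[Z] = 4·(-8)·7 = -224
(ad+bc)·Cov(W, Z) = (5.04)·(-6) = -30.24
Cov(X, T) = 768.09264 + (-224) + (-30.24) = 513.85264.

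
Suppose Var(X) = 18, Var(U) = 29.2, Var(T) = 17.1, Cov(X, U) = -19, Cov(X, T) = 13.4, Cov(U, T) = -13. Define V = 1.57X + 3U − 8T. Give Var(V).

Var(V) = 1509.9802

Var(V) = a²·Var(X) + b²·Var(U) + c²·Var(T) + 2ab·Cov(X, U) + 2ac·Cov(X, T) + 2bc·Cov(U, T), with a = 1.57, b = 3, c = -8.
= 44.3682 + 262.8 + 1094.4 + (-178.98) + (-336.608) + 624
= 1509.9802.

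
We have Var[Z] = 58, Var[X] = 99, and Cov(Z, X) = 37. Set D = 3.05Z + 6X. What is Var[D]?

Var[D] = a²·Var[Z] + b²·Var[X] + 2ab·Cov(Z, X) with a = 3.05, b = 6.
= 3.05²·58 + 6²·99 + 2·3.05·6·37
= 539.545 + 3564 + 1354.2 = 5457.745.

Var[D] = 5457.745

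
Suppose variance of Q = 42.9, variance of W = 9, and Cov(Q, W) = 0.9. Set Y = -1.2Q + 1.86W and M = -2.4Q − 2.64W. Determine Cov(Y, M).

Cov(Y, M) = 78.192

By bilinearity, Cov(Y, M) = ac·variance of Q + bd·variance of W + (ad+bc)·Cov(Q, W), with a=-1.2, b=1.86, c=-2.4, d=-2.64.
ac·variance of Q = (-1.2)·(-2.4)·42.9 = 123.552
bd·variance of W = 1.86·(-2.64)·9 = -44.1936
(ad+bc)·Cov(Q, W) = (-1.296)·0.9 = -1.1664
Cov(Y, M) = 123.552 + (-44.1936) + (-1.1664) = 78.192.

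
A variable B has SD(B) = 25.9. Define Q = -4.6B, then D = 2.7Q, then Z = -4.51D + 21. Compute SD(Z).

SD(Q) = |-4.6|·25.9 = 119.14.
SD(D) = |2.7|·119.14 = 321.678.
SD(Z) = |-4.51|·321.678 = 1450.76778.

SD(Z) = 1450.76778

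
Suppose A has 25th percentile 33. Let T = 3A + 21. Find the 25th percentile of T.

Since a = 3 > 0 the transformation is increasing, so the 25th percentile of T = a·(P_{25} of A) + b = 3·33 + 21 = 120.

25th percentile of T = 120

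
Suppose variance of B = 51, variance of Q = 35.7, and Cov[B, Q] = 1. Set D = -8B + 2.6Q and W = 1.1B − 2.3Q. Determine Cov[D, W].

By bilinearity, Cov[D, W] = ac·variance of B + bd·variance of Q + (ad+bc)·Cov[B, Q], with a=-8, b=2.6, c=1.1, d=-2.3.
ac·variance of B = (-8)·1.1·51 = -448.8
bd·variance of Q = 2.6·(-2.3)·35.7 = -213.486
(ad+bc)·Cov[B, Q] = (21.26)·1 = 21.26
Cov[D, W] = -448.8 + (-213.486) + 21.26 = -641.026.

Cov[D, W] = -641.026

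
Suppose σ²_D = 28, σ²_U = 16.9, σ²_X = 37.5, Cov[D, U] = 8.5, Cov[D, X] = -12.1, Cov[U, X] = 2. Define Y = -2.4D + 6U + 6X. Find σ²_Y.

σ²_Y = a²·σ²_D + b²·σ²_U + c²·σ²_X + 2ab·Cov[D, U] + 2ac·Cov[D, X] + 2bc·Cov[U, X], with a = -2.4, b = 6, c = 6.
= 161.28 + 608.4 + 1350 + (-244.8) + 348.48 + 144
= 2367.36.

σ²_Y = 2367.36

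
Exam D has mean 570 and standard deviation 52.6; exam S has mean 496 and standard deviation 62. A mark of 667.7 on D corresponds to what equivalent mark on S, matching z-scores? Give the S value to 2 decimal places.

S = 611.16

z = (667.7 − 570)/52.6 ≈ 1.8574.
S = 496 + z·62 = 496 + (667.7 − 570)·62/52.6 ≈ 611.16.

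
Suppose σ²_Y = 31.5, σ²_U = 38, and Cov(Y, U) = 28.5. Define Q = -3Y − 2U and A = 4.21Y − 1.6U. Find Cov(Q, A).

Cov(Q, A) = -379.415

By bilinearity, Cov(Q, A) = ac·σ²_Y + bd·σ²_U + (ad+bc)·Cov(Y, U), with a=-3, b=-2, c=4.21, d=-1.6.
ac·σ²_Y = (-3)·4.21·31.5 = -397.845
bd·σ²_U = (-2)·(-1.6)·38 = 121.6
(ad+bc)·Cov(Y, U) = (-3.62)·28.5 = -103.17
Cov(Q, A) = -397.845 + 121.6 + (-103.17) = -379.415.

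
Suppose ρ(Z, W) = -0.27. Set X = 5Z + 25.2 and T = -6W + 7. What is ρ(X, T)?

ρ(X, T) = 0.27

Linear rescalings preserve |correlation|; the slopes 5 and -6 have opposite signs, so the correlation flips sign: ρ(X, T) = −ρ(Z, W) = 0.27.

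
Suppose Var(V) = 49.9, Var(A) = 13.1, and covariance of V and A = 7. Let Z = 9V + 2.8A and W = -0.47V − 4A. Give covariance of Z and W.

By bilinearity, covariance of Z and W = ac·Var(V) + bd·Var(A) + (ad+bc)·covariance of V and A, with a=9, b=2.8, c=-0.47, d=-4.
ac·Var(V) = 9·(-0.47)·49.9 = -211.077
bd·Var(A) = 2.8·(-4)·13.1 = -146.72
(ad+bc)·covariance of V and A = (-37.316)·7 = -261.212
covariance of Z and W = -211.077 + (-146.72) + (-261.212) = -619.009.

covariance of Z and W = -619.009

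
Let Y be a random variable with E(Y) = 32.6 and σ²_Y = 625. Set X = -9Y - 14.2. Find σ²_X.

σ²_X = 50625

X = -9Y - 14.2 is linear with a = -9, b = -14.2.
σ²_X = a²·σ²_Y = (-9)²·625 = 50625 (the additive constant -14.2 does not affect variance).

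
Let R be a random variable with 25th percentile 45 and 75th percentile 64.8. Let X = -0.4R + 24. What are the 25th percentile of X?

Since a = -0.4 < 0 the transformation is decreasing, reversing order: the 25th percentile of X corresponds to the 75th percentile of R.
So P_{25}(X) = a·P_{75}(R) + b = (-0.4)·64.8 + 24 = -1.92.

25th percentile of X = -1.92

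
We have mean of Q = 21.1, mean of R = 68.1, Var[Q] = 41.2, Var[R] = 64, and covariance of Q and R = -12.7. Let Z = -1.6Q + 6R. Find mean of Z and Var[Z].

mean of Z = (-1.6)·mean of Q + 6·mean of R = (-1.6)·21.1 + 6·68.1 = 374.84.
Var[Z] = a²·Var[Q] + b²·Var[R] + 2ab·covariance of Q and R with a = -1.6, b = 6.
= (-1.6)²·41.2 + 6²·64 + 2·(-1.6)·6·(-12.7)
= 105.472 + 2304 + 243.84 = 2653.312.

mean of Z = 374.84, Var[Z] = 2653.312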